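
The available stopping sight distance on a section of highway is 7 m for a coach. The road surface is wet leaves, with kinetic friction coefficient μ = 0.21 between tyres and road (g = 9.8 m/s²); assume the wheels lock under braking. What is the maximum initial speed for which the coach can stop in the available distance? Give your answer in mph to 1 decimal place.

a = μg = 0.21 × 9.8 = 2.058 m/s².
v²/(2a) = d ⇒ v = √(2 × 2.058 × 7) = √28.81 = 5.3675 m/s.
5.3675 m/s ÷ 0.44704 = 12.007 mph.

Maximum speed ≈ 12.0 mph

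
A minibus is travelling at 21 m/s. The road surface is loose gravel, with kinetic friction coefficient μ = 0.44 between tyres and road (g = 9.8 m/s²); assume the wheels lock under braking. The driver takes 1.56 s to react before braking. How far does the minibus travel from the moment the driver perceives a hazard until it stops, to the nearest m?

a = μg = 0.44 × 9.8 = 4.312 m/s².
Reaction distance = v·t_r = 21.0000 × 1.56 = 32.760 m.
Braking distance = v²/(2a) = 21.0000² / (2 × 4.312) = 441.000 / 8.624 = 51.136 m.
Total = 32.760 + 51.136 = 83.896 m.

Total stopping distance ≈ 84 m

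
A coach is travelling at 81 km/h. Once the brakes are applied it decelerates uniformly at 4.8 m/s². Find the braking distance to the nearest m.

Braking distance ≈ 53 m

81 km/h ÷ 3.6 = 22.5000 m/s.
Braking distance = v²/(2a) = 22.5000² / (2 × 4.800) = 506.250 / 9.600 = 52.734 m.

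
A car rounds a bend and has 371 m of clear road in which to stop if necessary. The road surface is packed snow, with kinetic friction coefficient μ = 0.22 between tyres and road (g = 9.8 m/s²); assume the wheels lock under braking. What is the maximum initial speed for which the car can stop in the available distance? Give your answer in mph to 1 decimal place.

a = μg = 0.22 × 9.8 = 2.156 m/s².
v²/(2a) = d ⇒ v = √(2 × 2.156 × 371) = √1599.75 = 39.9969 m/s.
39.9969 m/s ÷ 0.44704 = 89.471 mph.

Maximum speed ≈ 89.5 mph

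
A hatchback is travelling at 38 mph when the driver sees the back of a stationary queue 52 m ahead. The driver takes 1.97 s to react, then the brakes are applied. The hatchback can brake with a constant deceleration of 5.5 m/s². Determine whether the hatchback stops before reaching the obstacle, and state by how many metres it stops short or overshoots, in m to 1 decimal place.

No — it overshoots by 7.7 m

38 mph × 0.44704 = 16.9875 m/s.
Reaction distance = 16.9875 × 1.97 = 33.465 m.
Braking distance = v²/(2a) = 288.575 / 11.000 = 26.234 m.
Total stopping distance = 33.465 + 26.234 = 59.699 m, vs 52 m available — it cannot stop in time and overshoots by 59.699 − 52 = 7.699 m.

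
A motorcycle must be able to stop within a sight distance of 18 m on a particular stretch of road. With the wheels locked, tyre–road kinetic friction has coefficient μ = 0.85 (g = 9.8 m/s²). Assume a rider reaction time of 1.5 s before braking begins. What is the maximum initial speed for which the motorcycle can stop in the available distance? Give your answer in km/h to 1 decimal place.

a = μg = 0.85 × 9.8 = 8.330 m/s².
Stopping distance: v·t_r + v²/(2a) = 18 with t_r = 1.5 s and a = 8.330 m/s².
So v² + 24.990 v − 299.88 = 0.
Positive root: v = −a·t_r + √((a·t_r)² + 2a·d) = −12.495 + √(156.125 + 299.88) = 8.8593 m/s.
8.8593 m/s × 3.6 = 31.893 km/h.

Maximum speed ≈ 31.9 km/h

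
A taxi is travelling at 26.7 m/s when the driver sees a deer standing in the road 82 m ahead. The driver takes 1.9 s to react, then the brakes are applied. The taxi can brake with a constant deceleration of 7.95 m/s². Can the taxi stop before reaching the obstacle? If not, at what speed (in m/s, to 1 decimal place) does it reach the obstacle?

No — it strikes the obstacle at 14.7 m/s

Reaction distance = 26.7000 × 1.9 = 50.730 m.
Braking distance needed to stop: v²/(2a) = 712.890 / 15.900 = 44.836 m, so total needed = 50.730 + 44.836 = 95.566 m > 82 m — it cannot stop.
Distance remaining when braking begins: 82 − 50.730 = 31.270 m.
v² = v₀² − 2a·d = 712.890 − 2 × 7.950 × 31.270 = 215.697 m²/s².
v = √215.697 = 14.687 m/s.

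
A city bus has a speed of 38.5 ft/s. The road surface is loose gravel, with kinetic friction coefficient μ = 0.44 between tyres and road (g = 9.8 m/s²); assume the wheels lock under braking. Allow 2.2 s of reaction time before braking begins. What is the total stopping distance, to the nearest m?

38.5 ft/s × 0.3048 = 11.7348 m/s.
a = μg = 0.44 × 9.8 = 4.312 m/s².
Reaction distance = v·t_r = 11.7348 × 2.2 = 25.817 m.
Braking distance = v²/(2a) = 11.7348² / (2 × 4.312) = 137.706 / 8.624 = 15.968 m.
Total = 25.817 + 15.968 = 41.785 m.

Total stopping distance ≈ 42 m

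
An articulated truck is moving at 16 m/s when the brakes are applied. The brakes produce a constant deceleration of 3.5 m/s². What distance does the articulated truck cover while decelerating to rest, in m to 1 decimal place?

Braking distance ≈ 36.6 m

Braking distance = v²/(2a) = 16.0000² / (2 × 3.500) = 256.000 / 7.000 = 36.571 m.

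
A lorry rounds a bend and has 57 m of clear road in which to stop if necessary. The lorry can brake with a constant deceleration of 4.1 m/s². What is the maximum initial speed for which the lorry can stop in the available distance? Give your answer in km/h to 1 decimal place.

v²/(2a) = d ⇒ v = √(2 × 4.100 × 57) = √467.40 = 21.6194 m/s.
21.6194 m/s × 3.6 = 77.830 km/h.

Maximum speed ≈ 77.8 km/h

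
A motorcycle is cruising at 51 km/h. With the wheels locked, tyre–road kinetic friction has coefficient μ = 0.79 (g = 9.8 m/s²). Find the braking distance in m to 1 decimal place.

Braking distance ≈ 13.0 m

51 km/h ÷ 3.6 = 14.1667 m/s.
a = μg = 0.79 × 9.8 = 7.742 m/s².
Braking distance = v²/(2a) = 14.1667² / (2 × 7.742) = 200.695 / 15.484 = 12.961 m.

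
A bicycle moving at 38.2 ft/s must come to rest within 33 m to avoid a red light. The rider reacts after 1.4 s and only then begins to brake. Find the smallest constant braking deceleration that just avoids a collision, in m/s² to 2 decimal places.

Required deceleration ≈ 4.06 m/s²

38.2 ft/s × 0.3048 = 11.6434 m/s.
Distance covered during reaction = 11.6434 × 1.4 = 16.301 m.
Distance available for braking: 33 − 16.301 = 16.699 m.
v² = 2a·d ⇒ a = v²/(2d) = 11.6434² / (2 × 16.699) = 135.569 / 33.398 = 4.0592 m/s².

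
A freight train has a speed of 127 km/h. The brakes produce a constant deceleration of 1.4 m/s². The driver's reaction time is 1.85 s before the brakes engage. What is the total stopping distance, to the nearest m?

127 km/h ÷ 3.6 = 35.2778 m/s.
Reaction distance = v·t_r = 35.2778 × 1.85 = 65.264 m.
Braking distance = v²/(2a) = 35.2778² / (2 × 1.400) = 1244.523 / 2.800 = 444.472 m.
Total = 65.264 + 444.472 = 509.736 m.

Total stopping distance ≈ 510 m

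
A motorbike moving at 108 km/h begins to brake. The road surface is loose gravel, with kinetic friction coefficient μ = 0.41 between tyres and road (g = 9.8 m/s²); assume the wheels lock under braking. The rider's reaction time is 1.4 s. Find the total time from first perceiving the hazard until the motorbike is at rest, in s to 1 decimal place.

Total time ≈ 8.9 s

108 km/h ÷ 3.6 = 30.0000 m/s.
a = μg = 0.41 × 9.8 = 4.018 m/s².
Braking time = v/a = 30.0000 / 4.018 = 7.466 s.
Total = 1.4 + 7.466 = 8.866 s.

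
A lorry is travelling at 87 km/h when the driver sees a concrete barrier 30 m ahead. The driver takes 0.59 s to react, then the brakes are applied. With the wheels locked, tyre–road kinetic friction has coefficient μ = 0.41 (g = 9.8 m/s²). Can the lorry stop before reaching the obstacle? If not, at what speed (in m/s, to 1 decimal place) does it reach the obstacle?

No — it strikes the obstacle at 21.4 m/s

87 km/h ÷ 3.6 = 24.1667 m/s.
a = μg = 0.41 × 9.8 = 4.018 m/s².
Reaction distance = 24.1667 × 0.59 = 14.258 m.
Braking distance needed to stop: v²/(2a) = 584.029 / 8.036 = 72.677 m, so total needed = 14.258 + 72.677 = 86.935 m > 30 m — it cannot stop.
Distance remaining when braking begins: 30 − 14.258 = 15.742 m.
v² = v₀² − 2a·d = 584.029 − 2 × 4.018 × 15.742 = 457.526 m²/s².
v = √457.526 = 21.390 m/s.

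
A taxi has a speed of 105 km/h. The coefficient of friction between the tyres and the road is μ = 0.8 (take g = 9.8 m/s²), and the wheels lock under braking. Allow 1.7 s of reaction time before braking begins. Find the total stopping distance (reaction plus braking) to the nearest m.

105 km/h ÷ 3.6 = 29.1667 m/s.
a = μg = 0.8 × 9.8 = 7.840 m/s².
Reaction distance = v·t_r = 29.1667 × 1.7 = 49.583 m.
Braking distance = v²/(2a) = 29.1667² / (2 × 7.840) = 850.696 / 15.680 = 54.254 m.
Total = 49.583 + 54.254 = 103.837 m.

Total stopping distance ≈ 104 m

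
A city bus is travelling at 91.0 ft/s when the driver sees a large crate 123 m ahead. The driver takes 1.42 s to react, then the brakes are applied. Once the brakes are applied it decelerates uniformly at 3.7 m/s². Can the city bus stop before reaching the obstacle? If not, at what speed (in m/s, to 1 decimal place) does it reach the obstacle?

91 ft/s × 0.3048 = 27.7368 m/s.
Reaction distance = 27.7368 × 1.42 = 39.386 m.
Braking distance needed to stop: v²/(2a) = 769.330 / 7.400 = 103.964 m, so total needed = 39.386 + 103.964 = 143.350 m > 123 m — it cannot stop.
Distance remaining when braking begins: 123 − 39.386 = 83.614 m.
v² = v₀² − 2a·d = 769.330 − 2 × 3.700 × 83.614 = 150.586 m²/s².
v = √150.586 = 12.271 m/s.

No — it strikes the obstacle at 12.3 m/s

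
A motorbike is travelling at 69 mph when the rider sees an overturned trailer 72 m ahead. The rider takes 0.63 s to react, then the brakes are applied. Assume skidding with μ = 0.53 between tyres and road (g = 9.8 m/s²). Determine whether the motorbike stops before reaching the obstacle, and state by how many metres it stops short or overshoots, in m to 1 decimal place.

69 mph × 0.44704 = 30.8458 m/s.
a = μg = 0.53 × 9.8 = 5.194 m/s².
Reaction distance = 30.8458 × 0.63 = 19.433 m.
Braking distance = v²/(2a) = 951.463 / 10.388 = 91.593 m.
Total stopping distance = 19.433 + 91.593 = 111.026 m, vs 72 m available — it cannot stop in time and overshoots by 111.026 − 72 = 39.026 m.

No — it overshoots by 39.0 m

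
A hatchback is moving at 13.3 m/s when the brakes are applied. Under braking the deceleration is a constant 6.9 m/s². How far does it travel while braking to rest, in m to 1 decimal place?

Braking distance = v²/(2a) = 13.3000² / (2 × 6.900) = 176.890 / 13.800 = 12.818 m.

Braking distance ≈ 12.8 m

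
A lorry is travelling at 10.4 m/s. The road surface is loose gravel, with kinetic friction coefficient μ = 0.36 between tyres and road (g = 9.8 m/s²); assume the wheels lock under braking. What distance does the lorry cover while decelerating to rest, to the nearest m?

Braking distance ≈ 15 m

a = μg = 0.36 × 9.8 = 3.528 m/s².
Braking distance = v²/(2a) = 10.4000² / (2 × 3.528) = 108.160 / 7.056 = 15.329 m.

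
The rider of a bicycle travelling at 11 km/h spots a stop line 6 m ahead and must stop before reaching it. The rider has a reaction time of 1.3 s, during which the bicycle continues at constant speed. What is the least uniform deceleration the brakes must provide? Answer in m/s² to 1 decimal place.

11 km/h ÷ 3.6 = 3.0556 m/s.
Distance covered during reaction = 3.0556 × 1.3 = 3.972 m.
Distance available for braking: 6 − 3.972 = 2.028 m.
v² = 2a·d ⇒ a = v²/(2d) = 3.0556² / (2 × 2.028) = 9.337 / 4.056 = 2.3020 m/s².

Required deceleration ≈ 2.3 m/s²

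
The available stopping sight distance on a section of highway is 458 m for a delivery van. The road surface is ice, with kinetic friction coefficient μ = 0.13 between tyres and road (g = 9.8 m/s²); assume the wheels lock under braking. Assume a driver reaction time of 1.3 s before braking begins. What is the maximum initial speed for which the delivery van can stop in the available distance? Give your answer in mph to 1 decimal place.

Maximum speed ≈ 72.8 mph

a = μg = 0.13 × 9.8 = 1.274 m/s².
Stopping distance: v·t_r + v²/(2a) = 458 with t_r = 1.3 s and a = 1.274 m/s².
So v² + 3.312 v − 1166.98 = 0.
Positive root: v = −a·t_r + √((a·t_r)² + 2a·d) = −1.656 + √(2.742 + 1166.98) = 32.5452 m/s.
32.5452 m/s ÷ 0.44704 = 72.802 mph.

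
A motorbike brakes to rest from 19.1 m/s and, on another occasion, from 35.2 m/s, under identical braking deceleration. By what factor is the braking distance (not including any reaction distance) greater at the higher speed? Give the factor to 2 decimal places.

Factor ≈ 3.40

Braking distance d = v²/(2a), so with a fixed, d ∝ v².
Factor = (35.2/19.1)² = 1.8429² = 3.3963.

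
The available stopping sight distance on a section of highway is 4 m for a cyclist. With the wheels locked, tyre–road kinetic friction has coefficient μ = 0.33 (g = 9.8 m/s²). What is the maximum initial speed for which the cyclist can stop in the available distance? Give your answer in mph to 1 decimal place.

a = μg = 0.33 × 9.8 = 3.234 m/s².
v²/(2a) = d ⇒ v = √(2 × 3.234 × 4) = √25.87 = 5.0863 m/s.
5.0863 m/s ÷ 0.44704 = 11.378 mph.

Maximum speed ≈ 11.4 mph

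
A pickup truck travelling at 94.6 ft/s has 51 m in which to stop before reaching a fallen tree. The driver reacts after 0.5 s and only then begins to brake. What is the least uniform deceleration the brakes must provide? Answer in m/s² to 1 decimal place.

94.6 ft/s × 0.3048 = 28.8341 m/s.
Distance covered during reaction = 28.8341 × 0.5 = 14.417 m.
Distance available for braking: 51 − 14.417 = 36.583 m.
v² = 2a·d ⇒ a = v²/(2d) = 28.8341² / (2 × 36.583) = 831.405 / 73.166 = 11.3633 m/s².

Required deceleration ≈ 11.4 m/s²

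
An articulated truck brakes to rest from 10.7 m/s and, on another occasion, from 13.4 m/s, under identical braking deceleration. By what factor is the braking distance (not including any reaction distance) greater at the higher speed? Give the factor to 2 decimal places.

Braking distance d = v²/(2a), so with a fixed, d ∝ v².
Factor = (13.4/10.7)² = 1.2523² = 1.5683.

Factor ≈ 1.57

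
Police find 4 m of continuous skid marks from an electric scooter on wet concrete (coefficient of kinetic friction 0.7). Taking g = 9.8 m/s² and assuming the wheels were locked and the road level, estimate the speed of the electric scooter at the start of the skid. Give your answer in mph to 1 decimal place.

Initial speed ≈ 16.6 mph

Deceleration a = μg = 0.7 × 9.8 = 6.860 m/s².
v = √(2a·d) = √(2 × 6.860 × 4) = √54.880 = 7.4081 m/s.
= 7.4081 ÷ 0.44704 = 16.571 mph.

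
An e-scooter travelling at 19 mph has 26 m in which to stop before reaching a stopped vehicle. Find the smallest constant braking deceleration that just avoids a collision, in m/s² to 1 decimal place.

Required deceleration ≈ 1.4 m/s²

19 mph × 0.44704 = 8.4938 m/s.
v² = 2a·d ⇒ a = v²/(2d) = 8.4938² / (2 × 26.000) = 72.145 / 52.000 = 1.3874 m/s².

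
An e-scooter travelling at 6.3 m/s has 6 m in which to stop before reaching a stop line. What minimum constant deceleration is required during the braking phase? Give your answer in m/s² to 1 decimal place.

Required deceleration ≈ 3.3 m/s²

v² = 2a·d ⇒ a = v²/(2d) = 6.3000² / (2 × 6.000) = 39.690 / 12.000 = 3.3075 m/s².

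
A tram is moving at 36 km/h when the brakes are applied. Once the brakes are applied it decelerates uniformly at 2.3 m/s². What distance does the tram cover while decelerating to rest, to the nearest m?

Braking distance ≈ 22 m

36 km/h ÷ 3.6 = 10.0000 m/s.
Braking distance = v²/(2a) = 10.0000² / (2 × 2.300) = 100.000 / 4.600 = 21.739 m.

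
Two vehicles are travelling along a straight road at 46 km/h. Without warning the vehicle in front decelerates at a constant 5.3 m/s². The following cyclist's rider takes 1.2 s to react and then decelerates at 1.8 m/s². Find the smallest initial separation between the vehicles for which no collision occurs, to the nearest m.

Minimum gap ≈ 45 m

46 km/h ÷ 3.6 = 12.7778 m/s.
Leader travels v²/(2a_L) = 163.272 / 10.600 = 15.403 m before stopping.
Follower covers v·t_r = 12.7778 × 1.2 = 15.333 m while reacting, then v²/(2a_F) = 163.272 / 3.600 = 45.353 m while braking, for a total of 15.333 + 45.353 = 60.686 m.
Since a_F ≤ a_L and the follower starts braking later, the follower is never slower than the leader, so the closest approach is when both have stopped.
Minimum gap = 60.686 − 15.403 = 45.283 m.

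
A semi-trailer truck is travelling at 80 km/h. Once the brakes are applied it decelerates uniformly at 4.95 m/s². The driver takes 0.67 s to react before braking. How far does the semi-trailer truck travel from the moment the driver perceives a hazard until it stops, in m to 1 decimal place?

Total stopping distance ≈ 64.8 m

80 km/h ÷ 3.6 = 22.2222 m/s.
Reaction distance = v·t_r = 22.2222 × 0.67 = 14.889 m.
Braking distance = v²/(2a) = 22.2222² / (2 × 4.950) = 493.826 / 9.900 = 49.881 m.
Total = 14.889 + 49.881 = 64.770 m.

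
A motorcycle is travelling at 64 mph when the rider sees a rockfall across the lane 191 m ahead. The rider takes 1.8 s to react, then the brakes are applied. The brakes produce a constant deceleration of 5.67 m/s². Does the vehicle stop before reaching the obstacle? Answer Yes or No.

64 mph × 0.44704 = 28.6106 m/s.
Reaction distance = 28.6106 × 1.8 = 51.499 m.
Braking distance = v²/(2a) = 818.566 / 11.340 = 72.184 m.
Total stopping distance = 51.499 + 72.184 = 123.683 m, vs 191 m available — it stops with 191 − 123.683 = 67.317 m to spare.

Yes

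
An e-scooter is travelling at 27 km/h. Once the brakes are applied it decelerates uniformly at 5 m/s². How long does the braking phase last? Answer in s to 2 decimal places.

27 km/h ÷ 3.6 = 7.5000 m/s.
Braking time = v/a = 7.5000 / 5.000 = 1.500 s.

Braking time ≈ 1.50 s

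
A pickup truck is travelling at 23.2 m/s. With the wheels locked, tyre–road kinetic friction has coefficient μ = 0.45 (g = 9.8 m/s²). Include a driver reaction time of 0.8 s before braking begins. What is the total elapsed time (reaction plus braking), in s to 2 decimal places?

Total time ≈ 6.06 s

a = μg = 0.45 × 9.8 = 4.410 m/s².
Braking time = v/a = 23.2000 / 4.410 = 5.261 s.
Total = 0.8 + 5.261 = 6.061 s.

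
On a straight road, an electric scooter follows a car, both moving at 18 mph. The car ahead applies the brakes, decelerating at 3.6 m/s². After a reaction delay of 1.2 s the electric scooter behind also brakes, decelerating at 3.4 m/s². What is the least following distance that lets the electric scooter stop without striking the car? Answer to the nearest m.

18 mph × 0.44704 = 8.0467 m/s.
Leader travels v²/(2a_L) = 64.749 / 7.200 = 8.993 m before stopping.
Follower covers v·t_r = 8.0467 × 1.2 = 9.656 m while reacting, then v²/(2a_F) = 64.749 / 6.800 = 9.522 m while braking, for a total of 9.656 + 9.522 = 19.178 m.
Since a_F ≤ a_L and the follower starts braking later, the follower is never slower than the leader, so the closest approach is when both have stopped.
Minimum gap = 19.178 − 8.993 = 10.185 m.

Minimum gap ≈ 10 m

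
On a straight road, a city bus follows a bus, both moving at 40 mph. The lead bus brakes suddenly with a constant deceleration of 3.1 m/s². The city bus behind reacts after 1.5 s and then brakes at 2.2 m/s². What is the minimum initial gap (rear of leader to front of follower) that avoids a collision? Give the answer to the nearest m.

40 mph × 0.44704 = 17.8816 m/s.
Leader travels v²/(2a_L) = 319.752 / 6.200 = 51.573 m before stopping.
Follower covers v·t_r = 17.8816 × 1.5 = 26.822 m while reacting, then v²/(2a_F) = 319.752 / 4.400 = 72.671 m while braking, for a total of 26.822 + 72.671 = 99.493 m.
Since a_F ≤ a_L and the follower starts braking later, the follower is never slower than the leader, so the closest approach is when both have stopped.
Minimum gap = 99.493 − 51.573 = 47.920 m.

Minimum gap ≈ 48 m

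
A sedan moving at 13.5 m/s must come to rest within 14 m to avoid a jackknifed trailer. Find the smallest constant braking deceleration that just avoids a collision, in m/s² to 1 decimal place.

Required deceleration ≈ 6.5 m/s²

v² = 2a·d ⇒ a = v²/(2d) = 13.5000² / (2 × 14.000) = 182.250 / 28.000 = 6.5089 m/s².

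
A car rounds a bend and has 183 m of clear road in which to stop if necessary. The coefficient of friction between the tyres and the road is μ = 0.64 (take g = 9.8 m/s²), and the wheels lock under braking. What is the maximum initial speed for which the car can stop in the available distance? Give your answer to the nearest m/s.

a = μg = 0.64 × 9.8 = 6.272 m/s².
v²/(2a) = d ⇒ v = √(2 × 6.272 × 183) = √2295.55 = 47.9119 m/s.

Maximum speed ≈ 48 m/s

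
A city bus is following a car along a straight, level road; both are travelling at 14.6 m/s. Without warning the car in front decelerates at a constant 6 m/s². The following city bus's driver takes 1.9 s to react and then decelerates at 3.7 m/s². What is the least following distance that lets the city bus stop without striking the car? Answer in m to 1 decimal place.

Minimum gap ≈ 38.8 m

Leader travels v²/(2a_L) = 213.160 / 12.000 = 17.763 m before stopping.
Follower covers v·t_r = 14.6000 × 1.9 = 27.740 m while reacting, then v²/(2a_F) = 213.160 / 7.400 = 28.805 m while braking, for a total of 27.740 + 28.805 = 56.545 m.
Since a_F ≤ a_L and the follower starts braking later, the follower is never slower than the leader, so the closest approach is when both have stopped.
Minimum gap = 56.545 − 17.763 = 38.782 m.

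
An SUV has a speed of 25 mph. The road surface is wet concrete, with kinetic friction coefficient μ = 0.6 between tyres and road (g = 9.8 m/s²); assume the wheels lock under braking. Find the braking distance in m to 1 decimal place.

25 mph × 0.44704 = 11.1760 m/s.
a = μg = 0.6 × 9.8 = 5.880 m/s².
Braking distance = v²/(2a) = 11.1760² / (2 × 5.880) = 124.903 / 11.760 = 10.621 m.

Braking distance ≈ 10.6 m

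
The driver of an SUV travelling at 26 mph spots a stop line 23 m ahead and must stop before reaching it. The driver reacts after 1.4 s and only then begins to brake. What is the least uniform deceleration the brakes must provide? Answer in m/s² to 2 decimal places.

26 mph × 0.44704 = 11.6230 m/s.
Distance covered during reaction = 11.6230 × 1.4 = 16.272 m.
Distance available for braking: 23 − 16.272 = 6.728 m.
v² = 2a·d ⇒ a = v²/(2d) = 11.6230² / (2 × 6.728) = 135.094 / 13.456 = 10.0397 m/s².

Required deceleration ≈ 10.04 m/s²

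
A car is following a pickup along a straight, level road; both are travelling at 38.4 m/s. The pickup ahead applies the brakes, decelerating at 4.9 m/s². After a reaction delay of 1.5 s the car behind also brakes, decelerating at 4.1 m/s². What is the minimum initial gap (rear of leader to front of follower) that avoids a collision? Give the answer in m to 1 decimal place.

Leader travels v²/(2a_L) = 1474.560 / 9.800 = 150.465 m before stopping.
Follower covers v·t_r = 38.4000 × 1.5 = 57.600 m while reacting, then v²/(2a_F) = 1474.560 / 8.200 = 179.824 m while braking, for a total of 57.600 + 179.824 = 237.424 m.
Since a_F ≤ a_L and the follower starts braking later, the follower is never slower than the leader, so the closest approach is when both have stopped.
Minimum gap = 237.424 − 150.465 = 86.959 m.

Minimum gap ≈ 87.0 m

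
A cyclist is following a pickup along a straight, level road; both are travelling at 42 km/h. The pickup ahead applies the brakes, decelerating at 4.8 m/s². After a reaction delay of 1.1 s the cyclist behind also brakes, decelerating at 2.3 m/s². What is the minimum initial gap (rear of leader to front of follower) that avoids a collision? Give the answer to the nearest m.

42 km/h ÷ 3.6 = 11.6667 m/s.
Leader travels v²/(2a_L) = 136.112 / 9.600 = 14.178 m before stopping.
Follower covers v·t_r = 11.6667 × 1.1 = 12.833 m while reacting, then v²/(2a_F) = 136.112 / 4.600 = 29.590 m while braking, for a total of 12.833 + 29.590 = 42.423 m.
Since a_F ≤ a_L and the follower starts braking later, the follower is never slower than the leader, so the closest approach is when both have stopped.
Minimum gap = 42.423 − 14.178 = 28.245 m.

Minimum gap ≈ 28 m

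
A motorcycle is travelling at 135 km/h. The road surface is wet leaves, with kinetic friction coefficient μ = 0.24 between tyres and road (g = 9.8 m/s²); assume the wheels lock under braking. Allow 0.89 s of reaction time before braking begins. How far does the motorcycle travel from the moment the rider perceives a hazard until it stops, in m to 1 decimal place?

135 km/h ÷ 3.6 = 37.5000 m/s.
a = μg = 0.24 × 9.8 = 2.352 m/s².
Reaction distance = v·t_r = 37.5000 × 0.89 = 33.375 m.
Braking distance = v²/(2a) = 37.5000² / (2 × 2.352) = 1406.250 / 4.704 = 298.948 m.
Total = 33.375 + 298.948 = 332.323 m.

Total stopping distance ≈ 332.3 m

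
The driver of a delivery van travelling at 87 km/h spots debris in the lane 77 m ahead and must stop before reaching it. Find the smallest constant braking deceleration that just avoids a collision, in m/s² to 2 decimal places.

87 km/h ÷ 3.6 = 24.1667 m/s.
v² = 2a·d ⇒ a = v²/(2d) = 24.1667² / (2 × 77.000) = 584.029 / 154.000 = 3.7924 m/s².

Required deceleration ≈ 3.79 m/s²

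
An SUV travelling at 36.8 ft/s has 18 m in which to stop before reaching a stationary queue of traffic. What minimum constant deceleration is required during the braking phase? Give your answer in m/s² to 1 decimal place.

Required deceleration ≈ 3.5 m/s²

36.8 ft/s × 0.3048 = 11.2166 m/s.
v² = 2a·d ⇒ a = v²/(2d) = 11.2166² / (2 × 18.000) = 125.812 / 36.000 = 3.4948 m/s².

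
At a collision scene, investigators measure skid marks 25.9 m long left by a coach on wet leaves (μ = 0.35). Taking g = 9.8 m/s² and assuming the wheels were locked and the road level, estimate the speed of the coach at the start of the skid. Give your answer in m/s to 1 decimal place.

Initial speed ≈ 13.3 m/s

Deceleration a = μg = 0.35 × 9.8 = 3.430 m/s².
v = √(2a·d) = √(2 × 3.430 × 25.9) = √177.674 = 13.3294 m/s.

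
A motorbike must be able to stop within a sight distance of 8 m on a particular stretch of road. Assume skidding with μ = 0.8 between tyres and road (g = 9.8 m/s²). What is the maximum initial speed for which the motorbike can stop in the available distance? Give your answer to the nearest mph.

a = μg = 0.8 × 9.8 = 7.840 m/s².
v²/(2a) = d ⇒ v = √(2 × 7.840 × 8) = √125.44 = 11.2000 m/s.
11.2000 m/s ÷ 0.44704 = 25.054 mph.

Maximum speed ≈ 25 mph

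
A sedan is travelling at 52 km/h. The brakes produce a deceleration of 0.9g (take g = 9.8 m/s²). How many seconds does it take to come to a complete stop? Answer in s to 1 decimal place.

52 km/h ÷ 3.6 = 14.4444 m/s.
a = 0.9 × 9.8 = 8.820 m/s².
Braking time = v/a = 14.4444 / 8.820 = 1.638 s.

Braking time ≈ 1.6 s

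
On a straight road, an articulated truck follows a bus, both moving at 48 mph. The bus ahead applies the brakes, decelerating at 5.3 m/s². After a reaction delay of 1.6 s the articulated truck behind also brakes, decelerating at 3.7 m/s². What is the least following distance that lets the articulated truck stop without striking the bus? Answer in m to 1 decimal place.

48 mph × 0.44704 = 21.4579 m/s.
Leader travels v²/(2a_L) = 460.441 / 10.600 = 43.438 m before stopping.
Follower covers v·t_r = 21.4579 × 1.6 = 34.333 m while reacting, then v²/(2a_F) = 460.441 / 7.400 = 62.222 m while braking, for a total of 34.333 + 62.222 = 96.555 m.
Since a_F ≤ a_L and the follower starts braking later, the follower is never slower than the leader, so the closest approach is when both have stopped.
Minimum gap = 96.555 − 43.438 = 53.117 m.

Minimum gap ≈ 53.1 m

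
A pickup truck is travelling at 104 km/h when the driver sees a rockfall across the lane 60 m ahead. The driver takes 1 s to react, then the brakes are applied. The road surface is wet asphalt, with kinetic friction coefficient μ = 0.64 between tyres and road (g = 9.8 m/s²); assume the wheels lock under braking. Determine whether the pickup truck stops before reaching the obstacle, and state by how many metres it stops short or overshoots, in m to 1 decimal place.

104 km/h ÷ 3.6 = 28.8889 m/s.
a = μg = 0.64 × 9.8 = 6.272 m/s².
Reaction distance = 28.8889 × 1 = 28.889 m.
Braking distance = v²/(2a) = 834.569 / 12.544 = 66.531 m.
Total stopping distance = 28.889 + 66.531 = 95.420 m, vs 60 m available — it cannot stop in time and overshoots by 95.420 − 60 = 35.420 m.

No — it overshoots by 35.4 m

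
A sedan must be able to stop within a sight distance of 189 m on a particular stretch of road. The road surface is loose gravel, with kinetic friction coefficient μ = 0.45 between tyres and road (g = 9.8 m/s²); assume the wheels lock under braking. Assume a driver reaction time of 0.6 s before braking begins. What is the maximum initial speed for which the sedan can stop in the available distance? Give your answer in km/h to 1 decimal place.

a = μg = 0.45 × 9.8 = 4.410 m/s².
Stopping distance: v·t_r + v²/(2a) = 189 with t_r = 0.6 s and a = 4.410 m/s².
So v² + 5.292 v − 1666.98 = 0.
Positive root: v = −a·t_r + √((a·t_r)² + 2a·d) = −2.646 + √(7.001 + 1666.98) = 38.2683 m/s.
38.2683 m/s × 3.6 = 137.766 km/h.

Maximum speed ≈ 137.8 km/h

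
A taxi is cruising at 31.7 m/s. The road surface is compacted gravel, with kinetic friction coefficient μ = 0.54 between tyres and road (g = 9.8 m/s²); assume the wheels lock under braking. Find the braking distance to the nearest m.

a = μg = 0.54 × 9.8 = 5.292 m/s².
Braking distance = v²/(2a) = 31.7000² / (2 × 5.292) = 1004.890 / 10.584 = 94.944 m.

Braking distance ≈ 95 m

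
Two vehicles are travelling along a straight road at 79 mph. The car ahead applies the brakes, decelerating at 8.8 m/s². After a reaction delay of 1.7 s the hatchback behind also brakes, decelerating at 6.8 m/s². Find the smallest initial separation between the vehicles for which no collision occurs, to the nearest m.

79 mph × 0.44704 = 35.3162 m/s.
Leader travels v²/(2a_L) = 1247.234 / 17.600 = 70.866 m before stopping.
Follower covers v·t_r = 35.3162 × 1.7 = 60.038 m while reacting, then v²/(2a_F) = 1247.234 / 13.600 = 91.708 m while braking, for a total of 60.038 + 91.708 = 151.746 m.
Since a_F ≤ a_L and the follower starts braking later, the follower is never slower than the leader, so the closest approach is when both have stopped.
Minimum gap = 151.746 − 70.866 = 80.880 m.

Minimum gap ≈ 81 m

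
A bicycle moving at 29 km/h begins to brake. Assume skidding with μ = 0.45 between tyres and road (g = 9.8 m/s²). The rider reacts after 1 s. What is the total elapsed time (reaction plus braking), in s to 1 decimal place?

29 km/h ÷ 3.6 = 8.0556 m/s.
a = μg = 0.45 × 9.8 = 4.410 m/s².
Braking time = v/a = 8.0556 / 4.410 = 1.827 s.
Total = 1 + 1.827 = 2.827 s.

Total time ≈ 2.8 s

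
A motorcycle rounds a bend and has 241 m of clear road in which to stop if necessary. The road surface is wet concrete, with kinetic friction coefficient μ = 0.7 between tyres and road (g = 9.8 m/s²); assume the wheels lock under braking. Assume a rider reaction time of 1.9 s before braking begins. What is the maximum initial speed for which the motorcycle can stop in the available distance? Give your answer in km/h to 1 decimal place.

Maximum speed ≈ 165.3 km/h

a = μg = 0.7 × 9.8 = 6.860 m/s².
Stopping distance: v·t_r + v²/(2a) = 241 with t_r = 1.9 s and a = 6.860 m/s².
So v² + 26.068 v − 3306.52 = 0.
Positive root: v = −a·t_r + √((a·t_r)² + 2a·d) = −13.034 + √(169.885 + 3306.52) = 45.9270 m/s.
45.9270 m/s × 3.6 = 165.337 km/h.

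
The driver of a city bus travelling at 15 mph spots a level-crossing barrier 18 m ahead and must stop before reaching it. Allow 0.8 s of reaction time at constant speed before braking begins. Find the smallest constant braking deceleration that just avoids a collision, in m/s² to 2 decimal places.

Required deceleration ≈ 1.78 m/s²

15 mph × 0.44704 = 6.7056 m/s.
Distance covered during reaction = 6.7056 × 0.8 = 5.364 m.
Distance available for braking: 18 − 5.364 = 12.636 m.
v² = 2a·d ⇒ a = v²/(2d) = 6.7056² / (2 × 12.636) = 44.965 / 25.272 = 1.7792 m/s².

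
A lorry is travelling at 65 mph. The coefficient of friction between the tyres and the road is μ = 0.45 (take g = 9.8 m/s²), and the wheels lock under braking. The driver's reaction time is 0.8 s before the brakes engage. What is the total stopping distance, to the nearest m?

65 mph × 0.44704 = 29.0576 m/s.
a = μg = 0.45 × 9.8 = 4.410 m/s².
Reaction distance = v·t_r = 29.0576 × 0.8 = 23.246 m.
Braking distance = v²/(2a) = 29.0576² / (2 × 4.410) = 844.344 / 8.820 = 95.731 m.
Total = 23.246 + 95.731 = 118.977 m.

Total stopping distance ≈ 119 m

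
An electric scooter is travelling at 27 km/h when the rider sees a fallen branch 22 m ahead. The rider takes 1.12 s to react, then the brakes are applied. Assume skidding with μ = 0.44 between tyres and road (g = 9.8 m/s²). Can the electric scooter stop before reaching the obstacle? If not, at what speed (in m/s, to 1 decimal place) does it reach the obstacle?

Yes — it stops about 7.1 m short of the obstacle, so it never reaches it

27 km/h ÷ 3.6 = 7.5000 m/s.
a = μg = 0.44 × 9.8 = 4.312 m/s².
Reaction distance = 7.5000 × 1.12 = 8.400 m.
Braking distance = v²/(2a) = 56.250 / 8.624 = 6.522 m.
Total stopping distance = 8.400 + 6.522 = 14.922 m, vs 22 m available — it stops with 22 − 14.922 = 7.078 m to spare.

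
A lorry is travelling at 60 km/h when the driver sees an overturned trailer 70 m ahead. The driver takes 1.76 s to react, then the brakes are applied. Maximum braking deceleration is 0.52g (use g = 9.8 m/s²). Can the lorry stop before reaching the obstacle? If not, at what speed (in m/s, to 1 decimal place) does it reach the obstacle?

Yes — it stops about 13.4 m short of the obstacle, so it never reaches it

60 km/h ÷ 3.6 = 16.6667 m/s.
a = 0.52 × 9.8 = 5.096 m/s².
Reaction distance = 16.6667 × 1.76 = 29.333 m.
Braking distance = v²/(2a) = 277.779 / 10.192 = 27.255 m.
Total stopping distance = 29.333 + 27.255 = 56.588 m, vs 70 m available — it stops with 70 − 56.588 = 13.412 m to spare.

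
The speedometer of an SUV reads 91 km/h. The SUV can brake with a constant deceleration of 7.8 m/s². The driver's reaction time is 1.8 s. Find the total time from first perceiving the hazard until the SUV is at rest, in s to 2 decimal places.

91 km/h ÷ 3.6 = 25.2778 m/s.
Braking time = v/a = 25.2778 / 7.800 = 3.241 s.
Total = 1.8 + 3.241 = 5.041 s.

Total time ≈ 5.04 s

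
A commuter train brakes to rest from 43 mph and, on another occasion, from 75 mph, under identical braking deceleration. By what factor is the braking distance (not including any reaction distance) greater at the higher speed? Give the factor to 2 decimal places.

Braking distance d = v²/(2a), so with a fixed, d ∝ v².
Factor = (75/43)² = 1.7442² = 3.0422.

Factor ≈ 3.04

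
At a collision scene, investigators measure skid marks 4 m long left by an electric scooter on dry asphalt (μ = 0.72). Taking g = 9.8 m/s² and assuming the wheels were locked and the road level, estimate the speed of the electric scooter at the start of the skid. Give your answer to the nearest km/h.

Initial speed ≈ 27 km/h

Deceleration a = μg = 0.72 × 9.8 = 7.056 m/s².
v = √(2a·d) = √(2 × 7.056 × 4) = √56.448 = 7.5132 m/s.
= 7.5132 × 3.6 = 27.048 km/h.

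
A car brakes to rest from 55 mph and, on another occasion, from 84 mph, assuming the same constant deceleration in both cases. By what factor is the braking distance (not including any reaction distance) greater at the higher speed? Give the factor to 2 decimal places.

Factor ≈ 2.33

Braking distance d = v²/(2a), so with a fixed, d ∝ v².
Factor = (84/55)² = 1.5273² = 2.3326.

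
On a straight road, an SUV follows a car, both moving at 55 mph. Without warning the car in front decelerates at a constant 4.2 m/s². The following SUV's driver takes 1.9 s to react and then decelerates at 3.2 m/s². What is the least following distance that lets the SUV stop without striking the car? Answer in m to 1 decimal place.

Minimum gap ≈ 69.2 m

55 mph × 0.44704 = 24.5872 m/s.
Leader travels v²/(2a_L) = 604.530 / 8.400 = 71.968 m before stopping.
Follower covers v·t_r = 24.5872 × 1.9 = 46.716 m while reacting, then v²/(2a_F) = 604.530 / 6.400 = 94.458 m while braking, for a total of 46.716 + 94.458 = 141.174 m.
Since a_F ≤ a_L and the follower starts braking later, the follower is never slower than the leader, so the closest approach is when both have stopped.
Minimum gap = 141.174 − 71.968 = 69.206 m.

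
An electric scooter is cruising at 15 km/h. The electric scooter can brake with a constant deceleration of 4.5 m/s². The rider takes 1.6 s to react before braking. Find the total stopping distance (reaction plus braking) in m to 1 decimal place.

15 km/h ÷ 3.6 = 4.1667 m/s.
Reaction distance = v·t_r = 4.1667 × 1.6 = 6.667 m.
Braking distance = v²/(2a) = 4.1667² / (2 × 4.500) = 17.361 / 9.000 = 1.929 m.
Total = 6.667 + 1.929 = 8.596 m.

Total stopping distance ≈ 8.6 m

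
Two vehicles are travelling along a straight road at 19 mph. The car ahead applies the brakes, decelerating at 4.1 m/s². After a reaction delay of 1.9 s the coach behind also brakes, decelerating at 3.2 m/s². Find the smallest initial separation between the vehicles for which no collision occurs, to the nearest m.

19 mph × 0.44704 = 8.4938 m/s.
Leader travels v²/(2a_L) = 72.145 / 8.200 = 8.798 m before stopping.
Follower covers v·t_r = 8.4938 × 1.9 = 16.138 m while reacting, then v²/(2a_F) = 72.145 / 6.400 = 11.273 m while braking, for a total of 16.138 + 11.273 = 27.411 m.
Since a_F ≤ a_L and the follower starts braking later, the follower is never slower than the leader, so the closest approach is when both have stopped.
Minimum gap = 27.411 − 8.798 = 18.613 m.

Minimum gap ≈ 19 m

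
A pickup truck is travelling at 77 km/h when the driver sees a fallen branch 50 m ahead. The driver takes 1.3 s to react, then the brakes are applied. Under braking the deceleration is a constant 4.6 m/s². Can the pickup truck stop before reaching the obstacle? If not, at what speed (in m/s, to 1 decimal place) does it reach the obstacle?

77 km/h ÷ 3.6 = 21.3889 m/s.
Reaction distance = 21.3889 × 1.3 = 27.806 m.
Braking distance needed to stop: v²/(2a) = 457.485 / 9.200 = 49.727 m, so total needed = 27.806 + 49.727 = 77.533 m > 50 m — it cannot stop.
Distance remaining when braking begins: 50 − 27.806 = 22.194 m.
v² = v₀² − 2a·d = 457.485 − 2 × 4.600 × 22.194 = 253.300 m²/s².
v = √253.300 = 15.915 m/s.

No — it strikes the obstacle at 15.9 m/s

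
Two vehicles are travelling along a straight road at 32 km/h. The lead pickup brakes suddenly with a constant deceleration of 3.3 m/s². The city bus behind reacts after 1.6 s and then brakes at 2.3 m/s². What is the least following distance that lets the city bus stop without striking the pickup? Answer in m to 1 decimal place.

32 km/h ÷ 3.6 = 8.8889 m/s.
Leader travels v²/(2a_L) = 79.013 / 6.600 = 11.972 m before stopping.
Follower covers v·t_r = 8.8889 × 1.6 = 14.222 m while reacting, then v²/(2a_F) = 79.013 / 4.600 = 17.177 m while braking, for a total of 14.222 + 17.177 = 31.399 m.
Since a_F ≤ a_L and the follower starts braking later, the follower is never slower than the leader, so the closest approach is when both have stopped.
Minimum gap = 31.399 − 11.972 = 19.427 m.

Minimum gap ≈ 19.4 m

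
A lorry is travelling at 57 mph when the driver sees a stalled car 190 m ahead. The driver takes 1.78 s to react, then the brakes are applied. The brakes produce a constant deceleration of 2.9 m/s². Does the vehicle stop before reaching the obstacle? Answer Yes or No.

Yes

57 mph × 0.44704 = 25.4813 m/s.
Reaction distance = 25.4813 × 1.78 = 45.357 m.
Braking distance = v²/(2a) = 649.297 / 5.800 = 111.948 m.
Total stopping distance = 45.357 + 111.948 = 157.305 m, vs 190 m available — it stops with 190 − 157.305 = 32.695 m to spare.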